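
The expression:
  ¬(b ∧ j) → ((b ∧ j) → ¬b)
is always true.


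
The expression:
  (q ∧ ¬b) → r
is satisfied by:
  {r: True, b: True, q: False}
  {r: True, q: False, b: False}
  {b: True, q: False, r: False}
  {b: False, q: False, r: False}
  {r: True, b: True, q: True}
  {r: True, q: True, b: False}
  {b: True, q: True, r: False}


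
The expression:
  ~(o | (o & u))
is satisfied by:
  {o: False}


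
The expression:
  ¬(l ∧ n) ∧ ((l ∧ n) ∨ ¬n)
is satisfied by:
  {n: False}


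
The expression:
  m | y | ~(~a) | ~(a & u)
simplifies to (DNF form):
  True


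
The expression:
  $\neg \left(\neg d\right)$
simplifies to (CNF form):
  $d$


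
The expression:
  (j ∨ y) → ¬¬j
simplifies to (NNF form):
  j ∨ ¬y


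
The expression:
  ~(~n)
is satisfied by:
  {n: True}


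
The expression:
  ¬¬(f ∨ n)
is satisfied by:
  {n: True, f: True}
  {n: True, f: False}
  {f: True, n: False}


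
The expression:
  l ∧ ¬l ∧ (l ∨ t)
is never true.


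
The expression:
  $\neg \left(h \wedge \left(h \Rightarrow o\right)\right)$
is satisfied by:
  {h: False, o: False}
  {o: True, h: False}
  {h: True, o: False}


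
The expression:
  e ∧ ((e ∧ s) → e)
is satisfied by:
  {e: True}


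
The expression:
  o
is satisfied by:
  {o: True}


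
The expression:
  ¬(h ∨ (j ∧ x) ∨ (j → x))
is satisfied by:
  {j: True, x: False, h: False}


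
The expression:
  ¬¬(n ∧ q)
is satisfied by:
  {q: True, n: True}


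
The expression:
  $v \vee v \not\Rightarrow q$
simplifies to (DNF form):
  $v$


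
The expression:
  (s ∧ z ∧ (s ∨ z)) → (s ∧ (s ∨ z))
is always true.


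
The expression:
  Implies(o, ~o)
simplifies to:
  ~o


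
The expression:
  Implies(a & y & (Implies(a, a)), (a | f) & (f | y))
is always true.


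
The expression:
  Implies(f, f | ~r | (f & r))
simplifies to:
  True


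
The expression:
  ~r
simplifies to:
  ~r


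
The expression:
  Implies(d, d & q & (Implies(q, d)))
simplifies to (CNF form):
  q | ~d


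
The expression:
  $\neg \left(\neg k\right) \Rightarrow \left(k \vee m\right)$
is always true.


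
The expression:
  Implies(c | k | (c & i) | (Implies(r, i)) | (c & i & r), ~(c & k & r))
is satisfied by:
  {k: False, c: False, r: False}
  {r: True, k: False, c: False}
  {c: True, k: False, r: False}
  {r: True, c: True, k: False}
  {k: True, r: False, c: False}
  {r: True, k: True, c: False}
  {c: True, k: True, r: False}


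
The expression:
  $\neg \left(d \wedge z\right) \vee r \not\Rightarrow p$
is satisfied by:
  {r: True, p: False, z: False, d: False}
  {r: False, p: False, z: False, d: False}
  {r: True, p: True, z: False, d: False}
  {p: True, r: False, z: False, d: False}
  {r: True, d: True, p: False, z: False}
  {d: True, r: False, p: False, z: False}
  {r: True, d: True, p: True, z: False}
  {d: True, p: True, r: False, z: False}
  {z: True, r: True, d: False, p: False}
  {z: True, d: False, p: False, r: False}
  {r: True, z: True, p: True, d: False}
  {z: True, p: True, d: False, r: False}
  {r: True, z: True, d: True, p: False}


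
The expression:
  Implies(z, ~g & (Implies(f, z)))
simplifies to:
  ~g | ~z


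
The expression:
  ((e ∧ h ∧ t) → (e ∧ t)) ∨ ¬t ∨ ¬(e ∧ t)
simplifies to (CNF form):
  True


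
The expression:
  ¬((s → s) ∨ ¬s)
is never true.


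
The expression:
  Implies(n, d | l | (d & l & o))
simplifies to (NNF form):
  d | l | ~n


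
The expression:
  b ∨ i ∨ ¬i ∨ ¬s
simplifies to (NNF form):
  True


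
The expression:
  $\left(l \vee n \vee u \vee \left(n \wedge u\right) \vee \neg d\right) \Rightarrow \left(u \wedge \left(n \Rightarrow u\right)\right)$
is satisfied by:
  {u: True, d: True, l: False, n: False}
  {u: True, l: False, d: False, n: False}
  {n: True, u: True, d: True, l: False}
  {n: True, u: True, l: False, d: False}
  {u: True, d: True, l: True, n: False}
  {u: True, l: True, d: False, n: False}
  {u: True, n: True, l: True, d: True}
  {u: True, n: True, l: True, d: False}
  {d: True, n: False, l: False, u: False}


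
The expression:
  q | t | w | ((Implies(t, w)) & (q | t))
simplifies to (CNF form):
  q | t | w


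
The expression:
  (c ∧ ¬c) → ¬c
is always true.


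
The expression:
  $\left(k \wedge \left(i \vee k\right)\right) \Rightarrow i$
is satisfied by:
  {i: True, k: False}
  {k: False, i: False}
  {k: True, i: True}


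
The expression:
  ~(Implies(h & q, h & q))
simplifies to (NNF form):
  False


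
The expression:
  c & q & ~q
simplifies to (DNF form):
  False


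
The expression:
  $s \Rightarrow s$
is always true.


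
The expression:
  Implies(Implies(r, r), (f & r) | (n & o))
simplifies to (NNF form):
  (f | n) & (f | o) & (n | r) & (o | r)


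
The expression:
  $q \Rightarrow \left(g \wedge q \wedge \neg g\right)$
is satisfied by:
  {q: False}


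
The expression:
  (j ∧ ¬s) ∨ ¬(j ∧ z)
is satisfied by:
  {s: False, z: False, j: False}
  {j: True, s: False, z: False}
  {z: True, s: False, j: False}
  {j: True, z: True, s: False}
  {s: True, j: False, z: False}
  {j: True, s: True, z: False}
  {z: True, s: True, j: False}


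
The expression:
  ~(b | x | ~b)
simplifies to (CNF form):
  False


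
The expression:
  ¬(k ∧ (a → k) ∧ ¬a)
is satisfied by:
  {a: True, k: False}
  {k: False, a: False}
  {k: True, a: True}


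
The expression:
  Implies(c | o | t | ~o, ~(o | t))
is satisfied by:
  {o: False, t: False}


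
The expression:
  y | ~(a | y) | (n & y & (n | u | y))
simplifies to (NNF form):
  y | ~a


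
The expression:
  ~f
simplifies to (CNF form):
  ~f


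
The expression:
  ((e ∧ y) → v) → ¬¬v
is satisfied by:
  {y: True, v: True, e: True}
  {y: True, v: True, e: False}
  {v: True, e: True, y: False}
  {v: True, e: False, y: False}
  {y: True, e: True, v: False}


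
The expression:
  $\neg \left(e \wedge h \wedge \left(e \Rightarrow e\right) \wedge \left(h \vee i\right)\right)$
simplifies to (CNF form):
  $\neg e \vee \neg h$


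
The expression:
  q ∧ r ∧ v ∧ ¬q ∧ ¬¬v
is never true.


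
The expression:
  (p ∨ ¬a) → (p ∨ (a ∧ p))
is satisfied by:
  {a: True, p: True}
  {a: True, p: False}
  {p: True, a: False}


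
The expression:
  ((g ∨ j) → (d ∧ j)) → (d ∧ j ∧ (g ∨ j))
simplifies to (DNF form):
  g ∨ j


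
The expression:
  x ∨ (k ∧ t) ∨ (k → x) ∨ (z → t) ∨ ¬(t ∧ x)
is always true.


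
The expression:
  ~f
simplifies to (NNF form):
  ~f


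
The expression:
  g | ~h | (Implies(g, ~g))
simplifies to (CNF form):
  True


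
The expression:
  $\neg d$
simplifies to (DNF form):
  $\neg d$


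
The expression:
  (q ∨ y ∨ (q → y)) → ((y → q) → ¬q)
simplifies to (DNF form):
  ¬q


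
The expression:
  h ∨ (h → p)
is always true.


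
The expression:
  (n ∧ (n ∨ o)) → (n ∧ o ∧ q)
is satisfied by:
  {o: True, q: True, n: False}
  {o: True, q: False, n: False}
  {q: True, o: False, n: False}
  {o: False, q: False, n: False}
  {n: True, o: True, q: True}


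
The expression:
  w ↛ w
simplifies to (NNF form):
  False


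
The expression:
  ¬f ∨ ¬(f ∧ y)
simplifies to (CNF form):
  ¬f ∨ ¬y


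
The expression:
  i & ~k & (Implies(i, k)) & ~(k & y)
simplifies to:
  False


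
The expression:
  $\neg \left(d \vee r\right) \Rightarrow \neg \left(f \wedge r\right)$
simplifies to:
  $\text{True}$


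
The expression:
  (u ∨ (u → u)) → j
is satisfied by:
  {j: True}


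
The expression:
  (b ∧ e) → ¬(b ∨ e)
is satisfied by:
  {e: False, b: False}
  {b: True, e: False}
  {e: True, b: False}


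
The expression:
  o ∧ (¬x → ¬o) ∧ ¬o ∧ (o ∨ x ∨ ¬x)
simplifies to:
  False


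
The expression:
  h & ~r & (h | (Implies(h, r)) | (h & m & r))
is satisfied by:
  {h: True, r: False}


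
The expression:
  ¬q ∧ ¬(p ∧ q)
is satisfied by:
  {q: False}


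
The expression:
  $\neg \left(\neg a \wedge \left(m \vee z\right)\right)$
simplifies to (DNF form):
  $a \vee \left(\neg m \wedge \neg z\right)$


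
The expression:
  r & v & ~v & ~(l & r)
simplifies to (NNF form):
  False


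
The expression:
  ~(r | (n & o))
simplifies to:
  ~r & (~n | ~o)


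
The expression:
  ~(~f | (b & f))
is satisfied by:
  {f: True, b: False}


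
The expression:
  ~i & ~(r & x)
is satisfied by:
  {i: False, x: False, r: False}
  {r: True, i: False, x: False}
  {x: True, i: False, r: False}


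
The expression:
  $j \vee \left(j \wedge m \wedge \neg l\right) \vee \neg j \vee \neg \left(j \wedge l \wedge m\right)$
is always true.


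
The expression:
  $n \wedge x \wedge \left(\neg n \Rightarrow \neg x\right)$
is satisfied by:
  {x: True, n: True}


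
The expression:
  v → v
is always true.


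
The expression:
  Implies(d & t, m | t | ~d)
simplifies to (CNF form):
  True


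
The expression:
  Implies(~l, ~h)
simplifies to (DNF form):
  l | ~h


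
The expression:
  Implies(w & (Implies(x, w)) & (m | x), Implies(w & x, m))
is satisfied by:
  {m: True, w: False, x: False}
  {w: False, x: False, m: False}
  {x: True, m: True, w: False}
  {x: True, w: False, m: False}
  {m: True, w: True, x: False}
  {w: True, m: False, x: False}
  {x: True, w: True, m: True}


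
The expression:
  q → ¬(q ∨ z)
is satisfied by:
  {q: False}


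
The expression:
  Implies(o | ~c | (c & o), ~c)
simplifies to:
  ~c | ~o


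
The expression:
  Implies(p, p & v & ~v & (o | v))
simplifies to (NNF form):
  ~p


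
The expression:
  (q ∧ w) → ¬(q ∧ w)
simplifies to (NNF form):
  ¬q ∨ ¬w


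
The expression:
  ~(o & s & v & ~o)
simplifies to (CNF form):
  True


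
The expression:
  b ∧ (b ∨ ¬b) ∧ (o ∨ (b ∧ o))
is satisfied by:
  {b: True, o: True}


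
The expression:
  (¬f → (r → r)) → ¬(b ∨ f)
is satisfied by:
  {f: False, b: False}


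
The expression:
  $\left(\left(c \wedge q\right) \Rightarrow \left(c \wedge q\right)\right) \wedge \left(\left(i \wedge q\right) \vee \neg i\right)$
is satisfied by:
  {q: True, i: False}
  {i: False, q: False}
  {i: True, q: True}


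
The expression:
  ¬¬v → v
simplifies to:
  True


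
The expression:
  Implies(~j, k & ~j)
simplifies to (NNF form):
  j | k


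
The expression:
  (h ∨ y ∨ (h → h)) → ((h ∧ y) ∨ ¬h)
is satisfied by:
  {y: True, h: False}
  {h: False, y: False}
  {h: True, y: True}


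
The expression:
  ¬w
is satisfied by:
  {w: False}


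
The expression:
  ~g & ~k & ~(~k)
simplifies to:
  False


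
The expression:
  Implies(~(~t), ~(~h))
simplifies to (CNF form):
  h | ~t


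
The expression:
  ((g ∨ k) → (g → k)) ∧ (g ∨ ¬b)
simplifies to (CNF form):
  (g ∨ ¬b) ∧ (g ∨ ¬g) ∧ (k ∨ ¬b) ∧ (k ∨ ¬g)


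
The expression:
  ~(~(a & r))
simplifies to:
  a & r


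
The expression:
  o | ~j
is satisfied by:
  {o: True, j: False}
  {j: False, o: False}
  {j: True, o: True}


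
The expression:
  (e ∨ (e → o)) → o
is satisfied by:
  {o: True}


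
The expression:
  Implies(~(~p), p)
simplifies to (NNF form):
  True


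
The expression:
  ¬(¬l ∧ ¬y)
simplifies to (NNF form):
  l ∨ y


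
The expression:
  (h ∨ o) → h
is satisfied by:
  {h: True, o: False}
  {o: False, h: False}
  {o: True, h: True}


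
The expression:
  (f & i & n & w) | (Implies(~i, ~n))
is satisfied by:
  {i: True, n: False}
  {n: False, i: False}
  {n: True, i: True}


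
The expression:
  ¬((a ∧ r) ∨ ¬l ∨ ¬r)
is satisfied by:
  {r: True, l: True, a: False}


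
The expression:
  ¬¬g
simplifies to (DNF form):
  g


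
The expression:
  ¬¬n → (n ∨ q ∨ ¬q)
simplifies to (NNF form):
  True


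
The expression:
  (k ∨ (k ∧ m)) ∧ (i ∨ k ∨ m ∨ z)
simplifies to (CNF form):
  k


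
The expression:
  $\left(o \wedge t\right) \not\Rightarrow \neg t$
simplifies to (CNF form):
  $o \wedge t$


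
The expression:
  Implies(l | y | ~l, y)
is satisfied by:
  {y: True}


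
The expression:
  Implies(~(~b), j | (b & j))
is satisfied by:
  {j: True, b: False}
  {b: False, j: False}
  {b: True, j: True}


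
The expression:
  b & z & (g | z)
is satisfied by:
  {z: True, b: True}


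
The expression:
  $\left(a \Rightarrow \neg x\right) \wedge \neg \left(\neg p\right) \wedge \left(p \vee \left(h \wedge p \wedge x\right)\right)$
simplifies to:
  $p \wedge \left(\neg a \vee \neg x\right)$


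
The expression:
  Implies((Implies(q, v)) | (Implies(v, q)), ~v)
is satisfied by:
  {v: False}


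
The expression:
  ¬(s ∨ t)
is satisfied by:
  {t: False, s: False}


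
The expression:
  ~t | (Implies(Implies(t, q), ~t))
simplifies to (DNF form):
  ~q | ~t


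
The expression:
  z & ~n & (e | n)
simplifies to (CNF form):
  e & z & ~n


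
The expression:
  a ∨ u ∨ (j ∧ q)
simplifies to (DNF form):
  a ∨ u ∨ (j ∧ q)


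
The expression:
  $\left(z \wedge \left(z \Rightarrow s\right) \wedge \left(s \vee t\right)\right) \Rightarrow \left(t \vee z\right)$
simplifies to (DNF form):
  $\text{True}$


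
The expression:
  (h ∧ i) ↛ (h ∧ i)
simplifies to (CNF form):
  False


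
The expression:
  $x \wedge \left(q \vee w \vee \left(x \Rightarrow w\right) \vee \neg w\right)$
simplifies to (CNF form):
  $x$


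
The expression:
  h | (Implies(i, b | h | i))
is always true.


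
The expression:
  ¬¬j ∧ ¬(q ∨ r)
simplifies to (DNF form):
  j ∧ ¬q ∧ ¬r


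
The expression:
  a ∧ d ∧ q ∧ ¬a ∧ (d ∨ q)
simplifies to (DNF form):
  False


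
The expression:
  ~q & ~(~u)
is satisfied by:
  {u: True, q: False}


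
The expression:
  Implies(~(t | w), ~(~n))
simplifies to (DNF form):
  n | t | w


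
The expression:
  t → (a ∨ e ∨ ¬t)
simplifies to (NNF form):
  a ∨ e ∨ ¬t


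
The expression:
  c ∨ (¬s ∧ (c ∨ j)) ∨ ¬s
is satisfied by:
  {c: True, s: False}
  {s: False, c: False}
  {s: True, c: True}


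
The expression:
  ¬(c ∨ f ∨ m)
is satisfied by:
  {m: False, f: False, c: False}


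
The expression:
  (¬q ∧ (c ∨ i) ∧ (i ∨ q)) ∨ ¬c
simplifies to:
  (i ∧ ¬q) ∨ ¬c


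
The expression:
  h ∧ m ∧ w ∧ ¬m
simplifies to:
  False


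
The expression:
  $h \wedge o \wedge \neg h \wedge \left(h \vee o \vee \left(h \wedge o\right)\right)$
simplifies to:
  $\text{False}$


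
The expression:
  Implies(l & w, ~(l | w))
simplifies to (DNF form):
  ~l | ~w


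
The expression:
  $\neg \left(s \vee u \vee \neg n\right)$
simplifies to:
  $n \wedge \neg s \wedge \neg u$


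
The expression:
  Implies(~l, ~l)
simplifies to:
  True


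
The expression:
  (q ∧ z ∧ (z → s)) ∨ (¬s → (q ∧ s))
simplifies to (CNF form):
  s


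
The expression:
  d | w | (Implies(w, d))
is always true.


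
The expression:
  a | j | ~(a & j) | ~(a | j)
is always true.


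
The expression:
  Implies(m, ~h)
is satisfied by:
  {h: False, m: False}
  {m: True, h: False}
  {h: True, m: False}


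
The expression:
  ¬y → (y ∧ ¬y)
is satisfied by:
  {y: True}


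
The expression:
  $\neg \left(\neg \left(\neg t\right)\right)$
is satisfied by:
  {t: False}


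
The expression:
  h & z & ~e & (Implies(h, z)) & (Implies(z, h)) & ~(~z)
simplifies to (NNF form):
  h & z & ~e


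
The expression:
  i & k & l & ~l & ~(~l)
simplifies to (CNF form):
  False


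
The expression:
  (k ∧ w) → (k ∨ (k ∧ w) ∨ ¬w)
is always true.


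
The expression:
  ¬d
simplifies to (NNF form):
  ¬d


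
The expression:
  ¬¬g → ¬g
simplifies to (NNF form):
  ¬g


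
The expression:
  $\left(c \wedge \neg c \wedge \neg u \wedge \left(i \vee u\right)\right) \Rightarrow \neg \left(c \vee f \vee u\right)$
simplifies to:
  $\text{True}$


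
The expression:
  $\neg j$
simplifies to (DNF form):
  $\neg j$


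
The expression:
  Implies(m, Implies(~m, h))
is always true.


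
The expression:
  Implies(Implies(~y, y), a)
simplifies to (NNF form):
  a | ~y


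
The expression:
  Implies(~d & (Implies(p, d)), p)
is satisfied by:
  {d: True, p: True}
  {d: True, p: False}
  {p: True, d: False}


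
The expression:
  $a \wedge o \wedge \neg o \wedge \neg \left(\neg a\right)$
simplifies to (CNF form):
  $\text{False}$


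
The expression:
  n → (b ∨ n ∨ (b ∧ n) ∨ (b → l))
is always true.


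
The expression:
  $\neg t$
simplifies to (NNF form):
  $\neg t$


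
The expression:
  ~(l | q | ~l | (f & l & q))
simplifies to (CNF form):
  False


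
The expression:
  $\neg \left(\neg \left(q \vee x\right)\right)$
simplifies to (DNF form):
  $q \vee x$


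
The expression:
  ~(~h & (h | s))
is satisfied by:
  {h: True, s: False}
  {s: False, h: False}
  {s: True, h: True}


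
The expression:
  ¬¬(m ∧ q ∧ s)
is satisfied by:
  {m: True, s: True, q: True}


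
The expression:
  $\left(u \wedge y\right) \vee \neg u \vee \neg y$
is always true.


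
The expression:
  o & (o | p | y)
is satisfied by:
  {o: True}


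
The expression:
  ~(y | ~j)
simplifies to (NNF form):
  j & ~y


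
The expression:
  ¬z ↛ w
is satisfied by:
  {w: True, z: False}
  {z: False, w: False}
  {z: True, w: True}


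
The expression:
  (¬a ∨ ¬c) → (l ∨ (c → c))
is always true.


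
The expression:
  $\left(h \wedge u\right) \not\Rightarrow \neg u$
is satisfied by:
  {h: True, u: True}


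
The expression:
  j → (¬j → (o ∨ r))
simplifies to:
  True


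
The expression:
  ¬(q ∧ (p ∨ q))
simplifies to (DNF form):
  ¬q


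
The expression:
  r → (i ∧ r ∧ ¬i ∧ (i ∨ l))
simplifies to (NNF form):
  ¬r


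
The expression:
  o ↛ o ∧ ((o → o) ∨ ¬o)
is never true.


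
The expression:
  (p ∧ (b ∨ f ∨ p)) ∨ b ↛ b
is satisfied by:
  {p: True}


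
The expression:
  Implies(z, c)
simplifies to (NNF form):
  c | ~z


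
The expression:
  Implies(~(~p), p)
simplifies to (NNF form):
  True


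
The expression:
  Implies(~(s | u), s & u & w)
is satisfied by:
  {u: True, s: True}
  {u: True, s: False}
  {s: True, u: False}


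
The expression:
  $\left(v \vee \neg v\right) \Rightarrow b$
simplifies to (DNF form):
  $b$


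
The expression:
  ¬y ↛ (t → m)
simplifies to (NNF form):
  t ∧ ¬m ∧ ¬y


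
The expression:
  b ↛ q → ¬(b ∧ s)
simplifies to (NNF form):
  q ∨ ¬b ∨ ¬s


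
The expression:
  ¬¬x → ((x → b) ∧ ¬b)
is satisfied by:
  {x: False}


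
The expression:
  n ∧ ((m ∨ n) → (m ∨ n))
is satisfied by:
  {n: True}


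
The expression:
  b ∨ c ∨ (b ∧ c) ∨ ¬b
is always true.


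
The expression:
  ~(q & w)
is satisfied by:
  {w: False, q: False}
  {q: True, w: False}
  {w: True, q: False}


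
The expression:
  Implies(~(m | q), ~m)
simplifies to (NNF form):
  True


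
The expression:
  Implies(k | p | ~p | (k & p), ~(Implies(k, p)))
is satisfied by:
  {k: True, p: False}


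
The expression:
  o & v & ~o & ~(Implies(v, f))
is never true.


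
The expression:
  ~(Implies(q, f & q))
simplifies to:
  q & ~f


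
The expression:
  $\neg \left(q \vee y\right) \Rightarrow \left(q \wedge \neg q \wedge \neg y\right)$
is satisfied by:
  {y: True, q: True}
  {y: True, q: False}
  {q: True, y: False}


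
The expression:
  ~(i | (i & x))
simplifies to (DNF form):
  ~i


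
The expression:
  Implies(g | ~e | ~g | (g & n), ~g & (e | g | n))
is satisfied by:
  {n: True, e: True, g: False}
  {n: True, g: False, e: False}
  {e: True, g: False, n: False}


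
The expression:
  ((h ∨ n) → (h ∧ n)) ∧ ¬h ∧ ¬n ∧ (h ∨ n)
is never true.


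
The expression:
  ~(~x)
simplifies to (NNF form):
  x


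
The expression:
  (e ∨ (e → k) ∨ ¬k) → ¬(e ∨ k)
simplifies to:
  ¬e ∧ ¬k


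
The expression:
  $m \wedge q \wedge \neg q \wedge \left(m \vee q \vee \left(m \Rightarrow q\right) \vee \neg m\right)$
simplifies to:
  $\text{False}$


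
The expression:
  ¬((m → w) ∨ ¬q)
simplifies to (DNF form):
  m ∧ q ∧ ¬w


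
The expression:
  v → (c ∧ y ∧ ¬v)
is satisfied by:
  {v: False}


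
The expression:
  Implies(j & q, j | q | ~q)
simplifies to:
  True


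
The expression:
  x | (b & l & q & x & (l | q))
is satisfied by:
  {x: True}


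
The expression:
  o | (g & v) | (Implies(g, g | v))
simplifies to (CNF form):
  True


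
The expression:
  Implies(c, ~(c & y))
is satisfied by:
  {c: False, y: False}
  {y: True, c: False}
  {c: True, y: False}


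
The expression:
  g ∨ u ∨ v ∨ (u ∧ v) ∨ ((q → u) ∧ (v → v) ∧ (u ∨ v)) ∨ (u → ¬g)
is always true.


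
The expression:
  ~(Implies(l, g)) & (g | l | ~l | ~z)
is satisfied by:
  {l: True, g: False}


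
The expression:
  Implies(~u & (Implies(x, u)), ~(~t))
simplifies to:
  t | u | x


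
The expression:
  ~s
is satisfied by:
  {s: False}


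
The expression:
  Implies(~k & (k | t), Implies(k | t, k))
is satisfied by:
  {k: True, t: False}
  {t: False, k: False}
  {t: True, k: True}


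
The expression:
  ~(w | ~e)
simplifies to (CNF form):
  e & ~w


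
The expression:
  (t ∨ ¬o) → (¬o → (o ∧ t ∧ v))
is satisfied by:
  {o: True}


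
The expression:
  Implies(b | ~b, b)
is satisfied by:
  {b: True}


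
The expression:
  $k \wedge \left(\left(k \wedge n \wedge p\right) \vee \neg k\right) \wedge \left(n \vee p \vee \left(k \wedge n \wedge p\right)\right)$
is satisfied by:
  {p: True, n: True, k: True}


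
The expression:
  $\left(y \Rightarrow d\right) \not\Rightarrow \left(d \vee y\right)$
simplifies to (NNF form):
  $\neg d \wedge \neg y$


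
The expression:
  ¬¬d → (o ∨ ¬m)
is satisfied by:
  {o: True, m: False, d: False}
  {m: False, d: False, o: False}
  {d: True, o: True, m: False}
  {d: True, m: False, o: False}
  {o: True, m: True, d: False}
  {m: True, o: False, d: False}
  {d: True, m: True, o: True}


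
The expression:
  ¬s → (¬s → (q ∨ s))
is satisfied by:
  {q: True, s: True}
  {q: True, s: False}
  {s: True, q: False}


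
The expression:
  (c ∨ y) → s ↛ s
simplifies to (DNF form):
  ¬c ∧ ¬y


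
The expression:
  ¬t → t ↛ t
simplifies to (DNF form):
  t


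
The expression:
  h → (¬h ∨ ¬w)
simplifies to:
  ¬h ∨ ¬w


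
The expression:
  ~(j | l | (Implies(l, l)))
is never true.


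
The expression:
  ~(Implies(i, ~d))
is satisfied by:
  {i: True, d: True}


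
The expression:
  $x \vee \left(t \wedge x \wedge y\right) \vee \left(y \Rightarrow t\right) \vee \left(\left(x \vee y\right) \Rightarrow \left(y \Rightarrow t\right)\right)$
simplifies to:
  $t \vee x \vee \neg y$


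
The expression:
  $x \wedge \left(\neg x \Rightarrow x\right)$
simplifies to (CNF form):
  $x$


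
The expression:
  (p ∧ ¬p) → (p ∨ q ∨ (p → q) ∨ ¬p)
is always true.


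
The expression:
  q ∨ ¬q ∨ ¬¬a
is always true.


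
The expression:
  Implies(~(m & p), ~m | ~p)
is always true.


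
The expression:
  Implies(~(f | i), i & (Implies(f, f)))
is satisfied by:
  {i: True, f: True}
  {i: True, f: False}
  {f: True, i: False}


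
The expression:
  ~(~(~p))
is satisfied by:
  {p: False}


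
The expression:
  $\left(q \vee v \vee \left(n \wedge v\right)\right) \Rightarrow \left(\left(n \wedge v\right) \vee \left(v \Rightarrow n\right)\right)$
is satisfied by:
  {n: True, v: False}
  {v: False, n: False}
  {v: True, n: True}


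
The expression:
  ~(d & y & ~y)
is always true.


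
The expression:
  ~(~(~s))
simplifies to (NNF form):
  ~s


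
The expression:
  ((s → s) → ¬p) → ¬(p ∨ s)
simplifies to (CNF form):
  p ∨ ¬s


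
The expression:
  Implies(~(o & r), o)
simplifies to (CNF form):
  o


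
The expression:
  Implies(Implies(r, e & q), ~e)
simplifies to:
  ~e | (r & ~q)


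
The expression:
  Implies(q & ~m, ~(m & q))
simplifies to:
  True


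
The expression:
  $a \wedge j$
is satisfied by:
  {a: True, j: True}


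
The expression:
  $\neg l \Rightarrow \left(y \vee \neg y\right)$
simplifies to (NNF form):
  $\text{True}$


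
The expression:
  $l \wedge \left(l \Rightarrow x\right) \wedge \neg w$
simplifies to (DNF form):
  $l \wedge x \wedge \neg w$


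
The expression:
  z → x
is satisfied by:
  {x: True, z: False}
  {z: False, x: False}
  {z: True, x: True}


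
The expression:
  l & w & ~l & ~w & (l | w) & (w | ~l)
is never true.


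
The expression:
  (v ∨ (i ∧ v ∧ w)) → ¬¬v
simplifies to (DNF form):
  True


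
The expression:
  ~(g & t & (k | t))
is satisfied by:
  {g: False, t: False}
  {t: True, g: False}
  {g: True, t: False}


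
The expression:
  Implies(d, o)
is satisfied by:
  {o: True, d: False}
  {d: False, o: False}
  {d: True, o: True}


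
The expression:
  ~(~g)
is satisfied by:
  {g: True}


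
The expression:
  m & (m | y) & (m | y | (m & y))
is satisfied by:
  {m: True}


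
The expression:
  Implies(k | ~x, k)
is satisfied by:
  {x: True, k: True}
  {x: True, k: False}
  {k: True, x: False}


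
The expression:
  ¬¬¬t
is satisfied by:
  {t: False}


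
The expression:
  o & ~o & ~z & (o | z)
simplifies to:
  False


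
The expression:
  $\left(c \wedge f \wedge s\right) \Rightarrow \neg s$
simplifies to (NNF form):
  $\neg c \vee \neg f \vee \neg s$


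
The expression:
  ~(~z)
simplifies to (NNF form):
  z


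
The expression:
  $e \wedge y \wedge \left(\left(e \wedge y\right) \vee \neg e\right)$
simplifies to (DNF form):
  $e \wedge y$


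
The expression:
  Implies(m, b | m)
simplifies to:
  True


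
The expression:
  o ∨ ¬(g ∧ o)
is always true.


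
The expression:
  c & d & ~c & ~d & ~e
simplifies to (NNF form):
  False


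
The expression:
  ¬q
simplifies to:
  ¬q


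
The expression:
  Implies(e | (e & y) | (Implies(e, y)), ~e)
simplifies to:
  ~e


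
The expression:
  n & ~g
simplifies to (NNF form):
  n & ~g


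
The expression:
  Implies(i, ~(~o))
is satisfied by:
  {o: True, i: False}
  {i: False, o: False}
  {i: True, o: True}


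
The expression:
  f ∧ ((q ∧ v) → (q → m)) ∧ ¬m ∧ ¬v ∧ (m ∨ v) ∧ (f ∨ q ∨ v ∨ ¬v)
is never true.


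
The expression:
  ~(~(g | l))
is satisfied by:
  {l: True, g: True}
  {l: True, g: False}
  {g: True, l: False}


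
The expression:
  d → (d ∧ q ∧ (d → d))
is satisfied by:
  {q: True, d: False}
  {d: False, q: False}
  {d: True, q: True}


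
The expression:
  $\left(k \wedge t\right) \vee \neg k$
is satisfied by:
  {t: True, k: False}
  {k: False, t: False}
  {k: True, t: True}


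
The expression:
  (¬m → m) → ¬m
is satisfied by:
  {m: False}


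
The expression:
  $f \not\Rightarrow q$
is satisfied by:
  {f: True, q: False}


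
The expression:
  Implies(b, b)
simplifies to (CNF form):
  True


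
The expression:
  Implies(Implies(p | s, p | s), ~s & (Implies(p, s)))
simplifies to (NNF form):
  ~p & ~s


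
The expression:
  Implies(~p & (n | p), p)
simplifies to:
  p | ~n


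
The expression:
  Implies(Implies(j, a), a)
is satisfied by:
  {a: True, j: True}
  {a: True, j: False}
  {j: True, a: False}


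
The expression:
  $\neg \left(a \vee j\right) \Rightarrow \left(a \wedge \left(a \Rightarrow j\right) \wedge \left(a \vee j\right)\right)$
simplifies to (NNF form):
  $a \vee j$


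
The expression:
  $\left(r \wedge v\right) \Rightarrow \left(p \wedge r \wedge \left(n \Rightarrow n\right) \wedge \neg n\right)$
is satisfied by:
  {p: True, n: False, v: False, r: False}
  {p: False, n: False, v: False, r: False}
  {p: True, n: True, v: False, r: False}
  {n: True, p: False, v: False, r: False}
  {r: True, p: True, n: False, v: False}
  {r: True, p: False, n: False, v: False}
  {r: True, p: True, n: True, v: False}
  {r: True, n: True, p: False, v: False}
  {v: True, p: True, r: False, n: False}
  {v: True, r: False, n: False, p: False}
  {p: True, v: True, n: True, r: False}
  {v: True, n: True, r: False, p: False}
  {p: True, v: True, r: True, n: False}


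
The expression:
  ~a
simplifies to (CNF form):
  ~a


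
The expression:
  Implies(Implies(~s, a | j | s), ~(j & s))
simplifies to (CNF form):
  ~j | ~s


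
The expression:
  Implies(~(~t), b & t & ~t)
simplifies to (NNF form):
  ~t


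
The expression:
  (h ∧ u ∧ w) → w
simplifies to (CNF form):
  True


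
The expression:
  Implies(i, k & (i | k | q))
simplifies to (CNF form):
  k | ~i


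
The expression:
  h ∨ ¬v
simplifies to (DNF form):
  h ∨ ¬v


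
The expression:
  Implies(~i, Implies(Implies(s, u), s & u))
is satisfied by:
  {i: True, s: True}
  {i: True, s: False}
  {s: True, i: False}


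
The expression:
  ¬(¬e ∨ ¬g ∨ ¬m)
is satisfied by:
  {m: True, e: True, g: True}


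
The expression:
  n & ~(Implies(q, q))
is never true.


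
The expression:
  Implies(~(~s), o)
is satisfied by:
  {o: True, s: False}
  {s: False, o: False}
  {s: True, o: True}


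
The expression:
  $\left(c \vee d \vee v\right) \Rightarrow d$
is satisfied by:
  {d: True, v: False, c: False}
  {d: True, c: True, v: False}
  {d: True, v: True, c: False}
  {d: True, c: True, v: True}
  {c: False, v: False, d: False}


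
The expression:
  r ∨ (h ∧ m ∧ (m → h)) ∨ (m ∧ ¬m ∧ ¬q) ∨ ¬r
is always true.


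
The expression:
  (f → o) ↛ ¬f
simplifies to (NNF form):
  f ∧ o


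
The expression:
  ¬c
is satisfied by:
  {c: False}


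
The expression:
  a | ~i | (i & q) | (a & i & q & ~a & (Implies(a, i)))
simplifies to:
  a | q | ~i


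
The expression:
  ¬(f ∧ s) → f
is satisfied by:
  {f: True}


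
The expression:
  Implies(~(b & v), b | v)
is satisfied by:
  {b: True, v: True}
  {b: True, v: False}
  {v: True, b: False}


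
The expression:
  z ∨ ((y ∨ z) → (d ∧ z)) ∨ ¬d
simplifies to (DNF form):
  z ∨ ¬d ∨ ¬y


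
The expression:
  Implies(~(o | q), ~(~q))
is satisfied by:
  {q: True, o: True}
  {q: True, o: False}
  {o: True, q: False}


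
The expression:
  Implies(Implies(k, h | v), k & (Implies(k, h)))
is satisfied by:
  {h: True, k: True, v: False}
  {k: True, v: False, h: False}
  {h: True, v: True, k: True}


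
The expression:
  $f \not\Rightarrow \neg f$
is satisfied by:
  {f: True}


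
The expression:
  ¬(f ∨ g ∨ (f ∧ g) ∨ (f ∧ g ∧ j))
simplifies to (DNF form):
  ¬f ∧ ¬g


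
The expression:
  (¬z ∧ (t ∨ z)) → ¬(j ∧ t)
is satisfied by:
  {z: True, t: False, j: False}
  {t: False, j: False, z: False}
  {j: True, z: True, t: False}
  {j: True, t: False, z: False}
  {z: True, t: True, j: False}
  {t: True, z: False, j: False}
  {j: True, t: True, z: True}


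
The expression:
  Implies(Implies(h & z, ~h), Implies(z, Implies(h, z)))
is always true.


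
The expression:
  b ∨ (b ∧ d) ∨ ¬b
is always true.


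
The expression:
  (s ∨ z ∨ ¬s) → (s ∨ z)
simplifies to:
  s ∨ z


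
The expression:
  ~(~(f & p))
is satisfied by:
  {p: True, f: True}


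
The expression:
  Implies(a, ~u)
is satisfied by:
  {u: False, a: False}
  {a: True, u: False}
  {u: True, a: False}


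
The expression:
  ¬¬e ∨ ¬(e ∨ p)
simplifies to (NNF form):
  e ∨ ¬p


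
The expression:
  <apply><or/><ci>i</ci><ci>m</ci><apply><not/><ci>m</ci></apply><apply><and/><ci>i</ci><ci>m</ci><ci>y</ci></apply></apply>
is always true.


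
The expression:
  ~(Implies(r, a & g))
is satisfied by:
  {r: True, g: False, a: False}
  {r: True, a: True, g: False}
  {r: True, g: True, a: False}


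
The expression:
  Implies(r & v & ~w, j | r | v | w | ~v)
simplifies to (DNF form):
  True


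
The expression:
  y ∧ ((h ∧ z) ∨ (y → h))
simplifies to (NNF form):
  h ∧ y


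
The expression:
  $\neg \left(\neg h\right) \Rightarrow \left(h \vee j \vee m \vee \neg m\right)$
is always true.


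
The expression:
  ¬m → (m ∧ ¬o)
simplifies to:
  m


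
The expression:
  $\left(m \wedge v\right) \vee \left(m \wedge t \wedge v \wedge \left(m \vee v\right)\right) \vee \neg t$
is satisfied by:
  {v: True, m: True, t: False}
  {v: True, m: False, t: False}
  {m: True, v: False, t: False}
  {v: False, m: False, t: False}
  {v: True, t: True, m: True}


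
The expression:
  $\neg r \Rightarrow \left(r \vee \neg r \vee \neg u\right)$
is always true.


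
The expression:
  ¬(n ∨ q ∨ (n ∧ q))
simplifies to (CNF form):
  ¬n ∧ ¬q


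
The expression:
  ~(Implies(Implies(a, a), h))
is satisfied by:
  {h: False}


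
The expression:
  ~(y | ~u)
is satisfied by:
  {u: True, y: False}


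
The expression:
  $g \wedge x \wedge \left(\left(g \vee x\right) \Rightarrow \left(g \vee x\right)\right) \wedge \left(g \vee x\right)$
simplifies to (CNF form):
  $g \wedge x$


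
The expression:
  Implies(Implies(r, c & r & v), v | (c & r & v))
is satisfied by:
  {r: True, v: True}
  {r: True, v: False}
  {v: True, r: False}


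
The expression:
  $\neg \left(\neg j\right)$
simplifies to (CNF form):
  $j$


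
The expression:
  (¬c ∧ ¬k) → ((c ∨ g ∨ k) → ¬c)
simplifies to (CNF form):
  True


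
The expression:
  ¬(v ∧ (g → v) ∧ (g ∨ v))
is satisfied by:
  {v: False}


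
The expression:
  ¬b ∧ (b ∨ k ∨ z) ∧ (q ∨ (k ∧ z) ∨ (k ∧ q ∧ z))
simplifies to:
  ¬b ∧ (k ∨ q) ∧ (k ∨ z) ∧ (q ∨ z)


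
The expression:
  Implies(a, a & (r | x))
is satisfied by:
  {r: True, x: True, a: False}
  {r: True, a: False, x: False}
  {x: True, a: False, r: False}
  {x: False, a: False, r: False}
  {r: True, x: True, a: True}
  {r: True, a: True, x: False}
  {x: True, a: True, r: False}


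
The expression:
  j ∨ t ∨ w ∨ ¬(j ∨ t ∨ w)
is always true.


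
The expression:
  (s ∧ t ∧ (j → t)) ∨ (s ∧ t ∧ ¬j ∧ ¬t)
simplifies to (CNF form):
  s ∧ t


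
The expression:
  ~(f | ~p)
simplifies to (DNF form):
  p & ~f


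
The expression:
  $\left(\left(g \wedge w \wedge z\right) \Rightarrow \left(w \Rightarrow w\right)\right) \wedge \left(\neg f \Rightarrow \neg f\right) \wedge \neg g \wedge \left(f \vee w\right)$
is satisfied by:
  {w: True, f: True, g: False}
  {w: True, g: False, f: False}
  {f: True, g: False, w: False}


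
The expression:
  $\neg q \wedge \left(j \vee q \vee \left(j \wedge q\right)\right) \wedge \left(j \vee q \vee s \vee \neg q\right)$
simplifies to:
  $j \wedge \neg q$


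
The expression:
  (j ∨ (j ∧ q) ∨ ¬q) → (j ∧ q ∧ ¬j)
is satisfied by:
  {q: True, j: False}


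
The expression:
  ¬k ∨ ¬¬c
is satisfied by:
  {c: True, k: False}
  {k: False, c: False}
  {k: True, c: True}


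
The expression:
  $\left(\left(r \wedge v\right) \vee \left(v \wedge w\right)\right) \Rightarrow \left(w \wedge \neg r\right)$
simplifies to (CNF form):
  $\neg r \vee \neg v$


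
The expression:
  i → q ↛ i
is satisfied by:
  {i: False}


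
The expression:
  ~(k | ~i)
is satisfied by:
  {i: True, k: False}


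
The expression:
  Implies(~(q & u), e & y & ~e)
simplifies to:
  q & u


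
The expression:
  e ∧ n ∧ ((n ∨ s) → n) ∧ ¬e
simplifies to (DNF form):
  False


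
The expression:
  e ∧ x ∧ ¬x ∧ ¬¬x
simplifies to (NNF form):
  False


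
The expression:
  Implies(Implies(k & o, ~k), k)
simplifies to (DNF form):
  k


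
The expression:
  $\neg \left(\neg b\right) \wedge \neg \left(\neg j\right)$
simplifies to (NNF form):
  $b \wedge j$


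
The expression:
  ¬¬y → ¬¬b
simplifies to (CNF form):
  b ∨ ¬y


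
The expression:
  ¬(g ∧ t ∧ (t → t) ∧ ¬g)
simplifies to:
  True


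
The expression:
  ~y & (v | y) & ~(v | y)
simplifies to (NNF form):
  False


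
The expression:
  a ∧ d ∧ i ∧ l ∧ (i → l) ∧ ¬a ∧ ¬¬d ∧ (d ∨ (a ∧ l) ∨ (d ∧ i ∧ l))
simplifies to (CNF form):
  False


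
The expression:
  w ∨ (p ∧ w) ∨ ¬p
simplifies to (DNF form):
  w ∨ ¬p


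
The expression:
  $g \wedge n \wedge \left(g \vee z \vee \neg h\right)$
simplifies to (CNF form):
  $g \wedge n$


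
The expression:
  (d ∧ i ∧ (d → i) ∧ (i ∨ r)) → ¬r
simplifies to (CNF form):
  ¬d ∨ ¬i ∨ ¬r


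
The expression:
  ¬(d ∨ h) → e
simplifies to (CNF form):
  d ∨ e ∨ h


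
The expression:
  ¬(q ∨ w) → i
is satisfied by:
  {i: True, q: True, w: True}
  {i: True, q: True, w: False}
  {i: True, w: True, q: False}
  {i: True, w: False, q: False}
  {q: True, w: True, i: False}
  {q: True, w: False, i: False}
  {w: True, q: False, i: False}


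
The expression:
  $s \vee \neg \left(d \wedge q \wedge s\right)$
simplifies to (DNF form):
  $\text{True}$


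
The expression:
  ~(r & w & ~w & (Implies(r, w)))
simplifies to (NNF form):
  True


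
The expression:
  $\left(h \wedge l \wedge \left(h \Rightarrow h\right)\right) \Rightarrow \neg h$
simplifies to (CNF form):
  $\neg h \vee \neg l$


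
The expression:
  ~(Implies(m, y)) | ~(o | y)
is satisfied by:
  {m: True, y: False, o: False}
  {y: False, o: False, m: False}
  {m: True, o: True, y: False}


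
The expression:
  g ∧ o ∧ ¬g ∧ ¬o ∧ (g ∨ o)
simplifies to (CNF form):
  False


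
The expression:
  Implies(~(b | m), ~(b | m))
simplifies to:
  True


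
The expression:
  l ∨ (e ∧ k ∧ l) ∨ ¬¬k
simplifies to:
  k ∨ l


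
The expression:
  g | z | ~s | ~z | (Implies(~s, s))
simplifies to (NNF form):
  True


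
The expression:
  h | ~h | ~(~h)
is always true.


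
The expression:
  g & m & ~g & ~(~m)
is never true.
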